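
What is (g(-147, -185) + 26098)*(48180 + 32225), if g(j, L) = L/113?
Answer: 237105420045/113 ≈ 2.0983e+9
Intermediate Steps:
g(j, L) = L/113 (g(j, L) = L*(1/113) = L/113)
(g(-147, -185) + 26098)*(48180 + 32225) = ((1/113)*(-185) + 26098)*(48180 + 32225) = (-185/113 + 26098)*80405 = (2948889/113)*80405 = 237105420045/113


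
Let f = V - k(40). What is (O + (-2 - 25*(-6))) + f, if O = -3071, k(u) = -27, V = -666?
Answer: -3562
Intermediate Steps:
f = -639 (f = -666 - 1*(-27) = -666 + 27 = -639)
(O + (-2 - 25*(-6))) + f = (-3071 + (-2 - 25*(-6))) - 639 = (-3071 + (-2 + 150)) - 639 = (-3071 + 148) - 639 = -2923 - 639 = -3562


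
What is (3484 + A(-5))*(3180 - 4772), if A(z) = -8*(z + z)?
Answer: -5673888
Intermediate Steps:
A(z) = -16*z
(3484 + A(-5))*(3180 - 4772) = (3484 - 16*(-5))*(3180 - 4772) = (3484 + 80)*(-1592) = 3564*(-1592) = -5673888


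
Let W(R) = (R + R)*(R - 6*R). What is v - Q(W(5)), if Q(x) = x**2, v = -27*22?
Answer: -63094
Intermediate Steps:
W(R) = -10*R**2 (W(R) = (2*R)*(-5*R) = -10*R**2)
v = -594
v - Q(W(5)) = -594 - (-10*5**2)**2 = -594 - (-10*25)**2 = -594 - 1*(-250)**2 = -594 - 1*62500 = -594 - 62500 = -63094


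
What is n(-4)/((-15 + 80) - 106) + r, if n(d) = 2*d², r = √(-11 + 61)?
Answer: -32/41 + 5*√2 ≈ 6.2906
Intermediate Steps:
r = 5*√2 (r = √50 = 5*√2 ≈ 7.0711)
n(-4)/((-15 + 80) - 106) + r = (2*(-4)²)/((-15 + 80) - 106) + 5*√2 = (2*16)/(65 - 106) + 5*√2 = 32/(-41) + 5*√2 = -1/41*32 + 5*√2 = -32/41 + 5*√2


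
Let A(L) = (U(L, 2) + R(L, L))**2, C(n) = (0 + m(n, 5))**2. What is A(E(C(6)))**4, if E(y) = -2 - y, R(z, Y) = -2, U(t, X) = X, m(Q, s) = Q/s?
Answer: 0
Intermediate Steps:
C(n) = n**2/25 (C(n) = (0 + n/5)**2 = (n/5)**2 = n**2/25)
A(L) = 0 (A(L) = (2 - 2)**2 = 0**2 = 0)
A(E(C(6)))**4 = 0**4 = 0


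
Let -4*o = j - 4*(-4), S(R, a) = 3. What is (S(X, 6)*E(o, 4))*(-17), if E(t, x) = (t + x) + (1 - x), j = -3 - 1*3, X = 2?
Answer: 153/2 ≈ 76.500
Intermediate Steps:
j = -6 (j = -3 - 3 = -6)
o = -5/2 (o = -(-6 - 4*(-4))/4 = -(-6 + 16)/4 = -¼*10 = -5/2 ≈ -2.5000)
E(t, x) = 1 + t
(S(X, 6)*E(o, 4))*(-17) = (3*(1 - 5/2))*(-17) = (3*(-3/2))*(-17) = -9/2*(-17) = 153/2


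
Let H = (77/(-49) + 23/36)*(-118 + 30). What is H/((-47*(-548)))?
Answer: 55/17262 ≈ 0.0031862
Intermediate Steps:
H = 5170/63 (H = (77*(-1/49) + 23*(1/36))*(-88) = (-11/7 + 23/36)*(-88) = -235/252*(-88) = 5170/63 ≈ 82.063)
H/((-47*(-548))) = 5170/(63*((-47*(-548)))) = (5170/63)/25756 = (5170/63)*(1/25756) = 55/17262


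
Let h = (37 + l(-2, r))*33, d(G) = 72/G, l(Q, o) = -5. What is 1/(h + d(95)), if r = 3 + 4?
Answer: 95/100392 ≈ 0.00094629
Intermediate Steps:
r = 7
h = 1056 (h = (37 - 5)*33 = 32*33 = 1056)
1/(h + d(95)) = 1/(1056 + 72/95) = 1/(100392/95) = 95/100392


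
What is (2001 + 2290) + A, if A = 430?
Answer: 4721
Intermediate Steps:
(2001 + 2290) + A = (2001 + 2290) + 430 = 4291 + 430 = 4721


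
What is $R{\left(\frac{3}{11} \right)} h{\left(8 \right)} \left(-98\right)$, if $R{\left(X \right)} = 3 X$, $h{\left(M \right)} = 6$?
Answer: $- \frac{5292}{11} \approx -481.09$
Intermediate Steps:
$R{\left(\frac{3}{11} \right)} h{\left(8 \right)} \left(-98\right) = 3 \cdot \frac{3}{11} \cdot 6 \left(-98\right) = \frac{9}{11} \cdot 6 \left(-98\right) = \frac{54}{11} \left(-98\right) = - \frac{5292}{11}$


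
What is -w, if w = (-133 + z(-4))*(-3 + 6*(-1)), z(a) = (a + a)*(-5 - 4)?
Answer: -549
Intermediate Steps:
z(a) = -18*a (z(a) = (2*a)*(-9) = -18*a)
w = 549 (w = (-133 - 18*(-4))*(-3 + 6*(-1)) = (-133 + 72)*(-3 - 6) = -61*(-9) = 549)
-w = -1*549 = -549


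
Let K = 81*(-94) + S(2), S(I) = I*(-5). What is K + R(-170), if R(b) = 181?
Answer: -7443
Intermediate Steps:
S(I) = -5*I
K = -7624 (K = 81*(-94) - 5*2 = -7614 - 10 = -7624)
K + R(-170) = -7624 + 181 = -7443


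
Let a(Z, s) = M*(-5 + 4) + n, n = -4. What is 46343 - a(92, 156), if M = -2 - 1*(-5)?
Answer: 46350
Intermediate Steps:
M = 3 (M = -2 + 5 = 3)
a(Z, s) = -7 (a(Z, s) = 3*(-5 + 4) - 4 = 3*(-1) - 4 = -3 - 4 = -7)
46343 - a(92, 156) = 46343 - 1*(-7) = 46343 + 7 = 46350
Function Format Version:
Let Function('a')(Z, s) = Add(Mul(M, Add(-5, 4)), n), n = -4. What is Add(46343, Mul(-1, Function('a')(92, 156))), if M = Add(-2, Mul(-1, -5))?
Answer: 46350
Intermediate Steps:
M = 3 (M = Add(-2, 5) = 3)
Function('a')(Z, s) = -7 (Function('a')(Z, s) = Add(Mul(3, Add(-5, 4)), -4) = Add(Mul(3, -1), -4) = Add(-3, -4) = -7)
Add(46343, Mul(-1, Function('a')(92, 156))) = Add(46343, Mul(-1, -7)) = Add(46343, 7) = 46350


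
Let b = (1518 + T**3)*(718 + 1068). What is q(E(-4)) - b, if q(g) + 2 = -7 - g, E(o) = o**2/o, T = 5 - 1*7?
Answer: -2696865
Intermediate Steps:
T = -2 (T = 5 - 7 = -2)
E(o) = o
q(g) = -9 - g (q(g) = -2 + (-7 - g) = -9 - g)
b = 2696860 (b = (1518 + (-2)**3)*(718 + 1068) = (1518 - 8)*1786 = 1510*1786 = 2696860)
q(E(-4)) - b = (-9 - 1*(-4)) - 1*2696860 = (-9 + 4) - 2696860 = -5 - 2696860 = -2696865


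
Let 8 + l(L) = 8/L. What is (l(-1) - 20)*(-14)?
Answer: 504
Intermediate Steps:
l(L) = -8 + 8/L
(l(-1) - 20)*(-14) = ((-8 + 8/(-1)) - 20)*(-14) = ((-8 + 8*(-1)) - 20)*(-14) = ((-8 - 8) - 20)*(-14) = (-16 - 20)*(-14) = -36*(-14) = 504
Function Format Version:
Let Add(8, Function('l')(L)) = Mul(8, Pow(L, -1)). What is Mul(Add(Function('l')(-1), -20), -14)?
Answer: 504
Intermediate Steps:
Function('l')(L) = Add(-8, Mul(8, Pow(L, -1)))
Mul(Add(Function('l')(-1), -20), -14) = Mul(Add(Add(-8, Mul(8, Pow(-1, -1))), -20), -14) = Mul(Add(Add(-8, Mul(8, -1)), -20), -14) = Mul(Add(Add(-8, -8), -20), -14) = Mul(Add(-16, -20), -14) = Mul(-36, -14) = 504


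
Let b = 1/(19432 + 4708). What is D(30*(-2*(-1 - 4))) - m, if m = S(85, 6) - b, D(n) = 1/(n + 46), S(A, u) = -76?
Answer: 317404963/4176220 ≈ 76.003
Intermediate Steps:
b = 1/24140 ≈ 4.1425e-5
D(n) = 1/(46 + n)
m = -1834641/24140 (m = -76 - 1*1/24140 = -76 - 1/24140 = -1834641/24140 ≈ -76.000)
D(30*(-2*(-1 - 4))) - m = 1/(46 + 30*(-2*(-1 - 4))) - 1*(-1834641/24140) = 1/(46 + 30*(-2*(-5))) + 1834641/24140 = 1/(46 + 30*10) + 1834641/24140 = 1/(46 + 300) + 1834641/24140 = 1/346 + 1834641/24140 = 317404963/4176220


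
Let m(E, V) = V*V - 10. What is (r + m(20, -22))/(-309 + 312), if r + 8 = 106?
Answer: 572/3 ≈ 190.67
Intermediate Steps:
m(E, V) = -10 + V² (m(E, V) = V² - 10 = -10 + V²)
r = 98 (r = -8 + 106 = 98)
(r + m(20, -22))/(-309 + 312) = (98 + (-10 + (-22)²))/(-309 + 312) = (98 + (-10 + 484))/3 = (98 + 474)*(⅓) = 572*(⅓) = 572/3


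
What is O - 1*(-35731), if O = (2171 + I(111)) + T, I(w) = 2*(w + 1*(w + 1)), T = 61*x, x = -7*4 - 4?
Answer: 36396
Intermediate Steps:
x = -32 (x = -28 - 4 = -32)
T = -1952 (T = 61*(-32) = -1952)
I(w) = 2 + 4*w (I(w) = 2*(w + 1*(1 + w)) = 2*(w + (1 + w)) = 2*(1 + 2*w) = 2 + 4*w)
O = 665 (O = (2171 + (2 + 4*111)) - 1952 = (2171 + (2 + 444)) - 1952 = (2171 + 446) - 1952 = 2617 - 1952 = 665)
O - 1*(-35731) = 665 - 1*(-35731) = 665 + 35731 = 36396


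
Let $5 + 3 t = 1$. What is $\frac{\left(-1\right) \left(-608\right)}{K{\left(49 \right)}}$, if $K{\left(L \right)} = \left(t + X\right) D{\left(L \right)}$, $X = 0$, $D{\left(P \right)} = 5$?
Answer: $- \frac{456}{5} \approx -91.2$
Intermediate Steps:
$t = - \frac{4}{3}$ ($t = - \frac{5}{3} + \frac{1}{3} \cdot 1 = - \frac{5}{3} + \frac{1}{3} = - \frac{4}{3} \approx -1.3333$)
$K{\left(L \right)} = - \frac{20}{3}$ ($K{\left(L \right)} = \left(- \frac{4}{3} + 0\right) 5 = \left(- \frac{4}{3}\right) 5 = - \frac{20}{3}$)
$\frac{\left(-1\right) \left(-608\right)}{K{\left(49 \right)}} = \frac{\left(-1\right) \left(-608\right)}{- \frac{20}{3}} = 608 \left(- \frac{3}{20}\right) = - \frac{456}{5}$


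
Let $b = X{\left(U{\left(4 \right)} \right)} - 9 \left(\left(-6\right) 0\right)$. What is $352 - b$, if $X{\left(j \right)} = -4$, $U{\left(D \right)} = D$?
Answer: $356$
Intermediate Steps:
$b = -4$ ($b = -4 - 9 \left(\left(-6\right) 0\right) = -4 - 0 = -4 + 0 = -4$)
$352 - b = 352 - -4 = 352 + 4 = 356$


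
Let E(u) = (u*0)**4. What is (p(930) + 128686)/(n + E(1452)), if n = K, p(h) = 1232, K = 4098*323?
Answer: 21653/220609 ≈ 0.098151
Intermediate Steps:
K = 1323654
E(u) = 0 (E(u) = 0**4 = 0)
n = 1323654
(p(930) + 128686)/(n + E(1452)) = (1232 + 128686)/(1323654 + 0) = 129918/1323654 = 129918*(1/1323654) = 21653/220609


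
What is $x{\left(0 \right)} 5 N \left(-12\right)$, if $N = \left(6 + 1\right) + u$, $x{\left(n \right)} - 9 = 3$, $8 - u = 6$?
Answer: $-6480$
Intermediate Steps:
$u = 2$ ($u = 8 - 6 = 2$)
$x{\left(n \right)} = 12$ ($x{\left(n \right)} = 9 + 3 = 12$)
$N = 9$ ($N = \left(6 + 1\right) + 2 = 7 + 2 = 9$)
$x{\left(0 \right)} 5 N \left(-12\right) = 12 \cdot 5 \cdot 9 \left(-12\right) = 60 \cdot 9 \left(-12\right) = 540 \left(-12\right) = -6480$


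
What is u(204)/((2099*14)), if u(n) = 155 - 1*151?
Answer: 2/14693 ≈ 0.00013612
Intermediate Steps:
u(n) = 4 (u(n) = 155 - 151 = 4)
u(204)/((2099*14)) = 4/((2099*14)) = 4/29386 = 4*(1/29386) = 2/14693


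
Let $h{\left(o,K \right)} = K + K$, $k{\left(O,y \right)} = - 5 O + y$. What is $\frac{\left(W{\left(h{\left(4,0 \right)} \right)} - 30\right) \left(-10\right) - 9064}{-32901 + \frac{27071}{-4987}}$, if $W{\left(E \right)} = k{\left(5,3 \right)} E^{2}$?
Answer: $\frac{21853034}{82052179} \approx 0.26633$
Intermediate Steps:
$k{\left(O,y \right)} = y - 5 O$
$h{\left(o,K \right)} = 2 K$
$W{\left(E \right)} = - 22 E^{2}$ ($W{\left(E \right)} = \left(3 - 25\right) E^{2} = - 22 E^{2}$)
$\frac{\left(W{\left(h{\left(4,0 \right)} \right)} - 30\right) \left(-10\right) - 9064}{-32901 + \frac{27071}{-4987}} = \frac{\left(- 22 \left(2 \cdot 0\right)^{2} - 30\right) \left(-10\right) - 9064}{-32901 + \frac{27071}{-4987}} = \frac{\left(- 22 \cdot 0^{2} - 30\right) \left(-10\right) - 9064}{-32901 + 27071 \left(- \frac{1}{4987}\right)} = \frac{\left(\left(-22\right) 0 - 30\right) \left(-10\right) - 9064}{-32901 - \frac{27071}{4987}} = \frac{\left(0 - 30\right) \left(-10\right) - 9064}{- \frac{164104358}{4987}} = \left(\left(-30\right) \left(-10\right) - 9064\right) \left(- \frac{4987}{164104358}\right) = \left(300 - 9064\right) \left(- \frac{4987}{164104358}\right) = \left(-8764\right) \left(- \frac{4987}{164104358}\right) = \frac{21853034}{82052179}$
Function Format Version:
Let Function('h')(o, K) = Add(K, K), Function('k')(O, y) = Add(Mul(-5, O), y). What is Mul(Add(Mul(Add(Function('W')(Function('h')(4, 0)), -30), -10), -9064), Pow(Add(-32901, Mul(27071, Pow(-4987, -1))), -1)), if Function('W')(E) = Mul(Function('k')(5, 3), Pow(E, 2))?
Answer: Rational(21853034, 82052179) ≈ 0.26633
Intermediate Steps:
Function('k')(O, y) = Add(y, Mul(-5, O))
Function('h')(o, K) = Mul(2, K)
Function('W')(E) = Mul(-22, Pow(E, 2)) (Function('W')(E) = Mul(Add(3, Mul(-5, 5)), Pow(E, 2)) = Mul(Add(3, -25), Pow(E, 2)) = Mul(-22, Pow(E, 2)))
Mul(Add(Mul(Add(Function('W')(Function('h')(4, 0)), -30), -10), -9064), Pow(Add(-32901, Mul(27071, Pow(-4987, -1))), -1)) = Mul(Add(Mul(Add(Mul(-22, Pow(Mul(2, 0), 2)), -30), -10), -9064), Pow(Add(-32901, Mul(27071, Pow(-4987, -1))), -1)) = Mul(Add(Mul(Add(Mul(-22, Pow(0, 2)), -30), -10), -9064), Pow(Add(-32901, Mul(27071, Rational(-1, 4987))), -1)) = Mul(Add(Mul(Add(Mul(-22, 0), -30), -10), -9064), Pow(Add(-32901, Rational(-27071, 4987)), -1)) = Mul(Add(Mul(Add(0, -30), -10), -9064), Pow(Rational(-164104358, 4987), -1)) = Mul(Add(Mul(-30, -10), -9064), Rational(-4987, 164104358)) = Mul(Add(300, -9064), Rational(-4987, 164104358)) = Mul(-8764, Rational(-4987, 164104358)) = Rational(21853034, 82052179)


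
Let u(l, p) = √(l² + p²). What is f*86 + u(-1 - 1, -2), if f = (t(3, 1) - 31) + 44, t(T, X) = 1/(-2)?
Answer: 1075 + 2*√2 ≈ 1077.8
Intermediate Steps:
t(T, X) = -½
f = 25/2 (f = (-½ - 31) + 44 = -63/2 + 44 = 25/2 ≈ 12.500)
f*86 + u(-1 - 1, -2) = (25/2)*86 + √((-1 - 1)² + (-2)²) = 1075 + √((-2)² + 4) = 1075 + √(4 + 4) = 1075 + √8 = 1075 + 2*√2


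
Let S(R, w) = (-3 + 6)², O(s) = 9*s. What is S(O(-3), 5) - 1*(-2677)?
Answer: 2686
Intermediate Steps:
S(R, w) = 9 (S(R, w) = 3² = 9)
S(O(-3), 5) - 1*(-2677) = 9 - 1*(-2677) = 9 + 2677 = 2686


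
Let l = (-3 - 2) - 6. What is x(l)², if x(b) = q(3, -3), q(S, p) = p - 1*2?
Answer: 25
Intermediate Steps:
l = -11 (l = -5 - 6 = -11)
q(S, p) = -2 + p (q(S, p) = p - 2 = -2 + p)
x(b) = -5 (x(b) = -2 - 3 = -5)
x(l)² = (-5)² = 25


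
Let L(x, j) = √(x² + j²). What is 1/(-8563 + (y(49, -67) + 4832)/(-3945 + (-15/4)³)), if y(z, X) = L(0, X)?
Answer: -85285/730399967 ≈ -0.00011676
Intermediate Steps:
L(x, j) = √(j² + x²)
y(z, X) = √(X²) (y(z, X) = √(X² + 0²) = √(X² + 0) = √(X²))
1/(-8563 + (y(49, -67) + 4832)/(-3945 + (-15/4)³)) = 1/(-8563 + (√((-67)²) + 4832)/(-3945 + (-15/4)³)) = 1/(-8563 + (√4489 + 4832)/(-3945 + (-15*¼)³)) = 1/(-8563 + (67 + 4832)/(-3945 + (-15/4)³)) = 1/(-8563 + 4899/(-3945 - 3375/64)) = 1/(-8563 + 4899/(-255855/64)) = 1/(-8563 + 4899*(-64/255855)) = 1/(-8563 - 104512/85285) = 1/(-730399967/85285) = -85285/730399967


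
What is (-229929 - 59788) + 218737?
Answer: -70980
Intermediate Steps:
(-229929 - 59788) + 218737 = -289717 + 218737 = -70980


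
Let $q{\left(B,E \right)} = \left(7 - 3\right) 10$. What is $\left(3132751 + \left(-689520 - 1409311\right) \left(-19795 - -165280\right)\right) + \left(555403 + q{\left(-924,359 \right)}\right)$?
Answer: $-305344739841$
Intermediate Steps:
$q{\left(B,E \right)} = 40$ ($q{\left(B,E \right)} = 4 \cdot 10 = 40$)
$\left(3132751 + \left(-689520 - 1409311\right) \left(-19795 - -165280\right)\right) + \left(555403 + q{\left(-924,359 \right)}\right) = \left(3132751 + \left(-689520 - 1409311\right) \left(-19795 - -165280\right)\right) + \left(555403 + 40\right) = \left(3132751 - 2098831 \left(-19795 + 165280\right)\right) + 555443 = \left(3132751 - 305348428035\right) + 555443 = -305345295284 + 555443 = -305344739841$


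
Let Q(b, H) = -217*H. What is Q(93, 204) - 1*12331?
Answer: -56599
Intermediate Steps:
Q(93, 204) - 1*12331 = -217*204 - 1*12331 = -44268 - 12331 = -56599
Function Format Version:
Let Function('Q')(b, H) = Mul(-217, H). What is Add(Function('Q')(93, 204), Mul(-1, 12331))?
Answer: -56599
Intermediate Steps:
Add(Function('Q')(93, 204), Mul(-1, 12331)) = Add(Mul(-217, 204), Mul(-1, 12331)) = Add(-44268, -12331) = -56599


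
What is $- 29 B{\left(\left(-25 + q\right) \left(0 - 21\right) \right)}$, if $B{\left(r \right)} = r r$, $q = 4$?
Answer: $-5639949$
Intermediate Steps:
$B{\left(r \right)} = r^{2}$
$- 29 B{\left(\left(-25 + q\right) \left(0 - 21\right) \right)} = - 29 \left(\left(-25 + 4\right) \left(0 - 21\right)\right)^{2} = - 29 \left(\left(-21\right) \left(-21\right)\right)^{2} = - 29 \cdot 441^{2} = \left(-29\right) 194481 = -5639949$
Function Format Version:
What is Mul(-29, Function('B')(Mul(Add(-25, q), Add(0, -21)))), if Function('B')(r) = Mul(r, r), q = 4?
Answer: -5639949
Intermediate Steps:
Function('B')(r) = Pow(r, 2)
Mul(-29, Function('B')(Mul(Add(-25, q), Add(0, -21)))) = Mul(-29, Pow(Mul(Add(-25, 4), Add(0, -21)), 2)) = Mul(-29, Pow(Mul(-21, -21), 2)) = Mul(-29, Pow(441, 2)) = Mul(-29, 194481) = -5639949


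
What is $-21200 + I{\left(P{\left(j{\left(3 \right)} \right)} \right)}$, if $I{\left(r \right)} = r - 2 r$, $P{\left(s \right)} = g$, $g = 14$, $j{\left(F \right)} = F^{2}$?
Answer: $-21214$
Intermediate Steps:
$P{\left(s \right)} = 14$
$I{\left(r \right)} = - r$
$-21200 + I{\left(P{\left(j{\left(3 \right)} \right)} \right)} = -21200 - 14 = -21214$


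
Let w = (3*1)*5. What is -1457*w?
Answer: -21855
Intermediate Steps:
w = 15 (w = 3*5 = 15)
-1457*w = -1457*15 = -21855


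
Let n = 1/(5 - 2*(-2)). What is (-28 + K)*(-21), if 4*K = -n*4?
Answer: 1771/3 ≈ 590.33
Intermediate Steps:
n = ⅑ (n = 1/(5 + 4) = 1/9 = ⅑ ≈ 0.11111)
K = -⅑ (K = (-1*⅑*4)/4 = (-⅑*4)/4 = (¼)*(-4/9) = -⅑ ≈ -0.11111)
(-28 + K)*(-21) = (-28 - ⅑)*(-21) = -253/9*(-21) = 1771/3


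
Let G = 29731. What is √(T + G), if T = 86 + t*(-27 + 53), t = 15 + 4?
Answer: √30311 ≈ 174.10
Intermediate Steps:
t = 19
T = 580 (T = 86 + 19*(-27 + 53) = 86 + 19*26 = 86 + 494 = 580)
√(T + G) = √(580 + 29731) = √30311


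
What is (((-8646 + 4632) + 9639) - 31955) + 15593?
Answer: -10737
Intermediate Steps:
(((-8646 + 4632) + 9639) - 31955) + 15593 = ((-4014 + 9639) - 31955) + 15593 = (5625 - 31955) + 15593 = -26330 + 15593 = -10737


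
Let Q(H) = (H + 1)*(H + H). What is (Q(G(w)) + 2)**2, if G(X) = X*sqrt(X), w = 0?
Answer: 4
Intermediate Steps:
G(X) = X**(3/2)
Q(H) = 2*H*(1 + H) (Q(H) = (1 + H)*(2*H) = 2*H*(1 + H))
(Q(G(w)) + 2)**2 = (2*0**(3/2)*(1 + 0**(3/2)) + 2)**2 = (2*0*(1 + 0) + 2)**2 = (2*0*1 + 2)**2 = (0 + 2)**2 = 2**2 = 4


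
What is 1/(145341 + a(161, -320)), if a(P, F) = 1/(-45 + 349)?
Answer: 304/44183665 ≈ 6.8804e-6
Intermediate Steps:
a(P, F) = 1/304
1/(145341 + a(161, -320)) = 1/(145341 + 1/304) = 1/(44183665/304) = 304/44183665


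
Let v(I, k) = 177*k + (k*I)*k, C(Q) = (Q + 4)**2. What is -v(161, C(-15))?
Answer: -2378618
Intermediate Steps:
C(Q) = (4 + Q)**2
v(I, k) = 177*k + I*k**2 (v(I, k) = 177*k + (I*k)*k = 177*k + I*k**2)
-v(161, C(-15)) = -(4 - 15)**2*(177 + 161*(4 - 15)**2) = -(-11)**2*(177 + 161*(-11)**2) = -121*(177 + 161*121) = -121*(177 + 19481) = -121*19658 = -1*2378618 = -2378618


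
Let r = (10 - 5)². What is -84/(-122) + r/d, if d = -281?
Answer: 10277/17141 ≈ 0.59956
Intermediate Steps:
r = 25 (r = 5² = 25)
-84/(-122) + r/d = -84/(-122) + 25/(-281) = -84*(-1/122) + 25*(-1/281) = 42/61 - 25/281 = 10277/17141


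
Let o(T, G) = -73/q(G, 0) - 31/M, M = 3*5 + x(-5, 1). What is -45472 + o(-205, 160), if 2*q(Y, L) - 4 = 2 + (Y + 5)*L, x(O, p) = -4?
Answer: -1501472/33 ≈ -45499.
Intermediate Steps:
M = 11 (M = 3*5 - 4 = 15 - 4 = 11)
q(Y, L) = 3 + L*(5 + Y)/2 (q(Y, L) = 2 + (2 + (Y + 5)*L)/2 = 2 + (2 + (5 + Y)*L)/2 = 2 + (2 + L*(5 + Y))/2 = 2 + (1 + L*(5 + Y)/2) = 3 + L*(5 + Y)/2)
o(T, G) = -896/33 (o(T, G) = -73/(3 + (5/2)*0 + (½)*0*G) - 31/11 = -73/(3 + 0 + 0) - 31*1/11 = -73/3 - 31/11 = -896/33)
-45472 + o(-205, 160) = -45472 - 896/33 = -1501472/33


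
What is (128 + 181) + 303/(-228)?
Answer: 23383/76 ≈ 307.67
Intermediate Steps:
(128 + 181) + 303/(-228) = 309 + 303*(-1/228) = 309 - 101/76 = 23383/76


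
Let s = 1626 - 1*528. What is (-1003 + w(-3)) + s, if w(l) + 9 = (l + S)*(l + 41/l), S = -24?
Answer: 536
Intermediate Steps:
s = 1098 (s = 1626 - 528 = 1098)
w(l) = -9 + (-24 + l)*(l + 41/l) (w(l) = -9 + (l - 24)*(l + 41/l) = -9 + (-24 + l)*(l + 41/l))
(-1003 + w(-3)) + s = (-1003 + (32 + (-3)² - 984/(-3) - 24*(-3))) + 1098 = (-1003 + (32 + 9 - 984*(-⅓) + 72)) + 1098 = (-1003 + (32 + 9 + 328 + 72)) + 1098 = (-1003 + 441) + 1098 = -562 + 1098 = 536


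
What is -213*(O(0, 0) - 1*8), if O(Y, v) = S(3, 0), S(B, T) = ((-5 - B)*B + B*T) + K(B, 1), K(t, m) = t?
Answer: 6177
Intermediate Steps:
S(B, T) = B + B*T + B*(-5 - B) (S(B, T) = ((-5 - B)*B + B*T) + B = (B*(-5 - B) + B*T) + B = (B*T + B*(-5 - B)) + B = B + B*T + B*(-5 - B))
O(Y, v) = -21 (O(Y, v) = 3*(-4 + 0 - 1*3) = 3*(-4 + 0 - 3) = 3*(-7) = -21)
-213*(O(0, 0) - 1*8) = -213*(-21 - 1*8) = -213*(-21 - 8) = -213*(-29) = 6177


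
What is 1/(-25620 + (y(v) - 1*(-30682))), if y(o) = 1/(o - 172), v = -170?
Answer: 342/1731203 ≈ 0.00019755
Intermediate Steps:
y(o) = 1/(-172 + o)
1/(-25620 + (y(v) - 1*(-30682))) = 1/(-25620 + (1/(-172 - 170) - 1*(-30682))) = 1/(-25620 + (1/(-342) + 30682)) = 1/(-25620 + (-1/342 + 30682)) = 1/(-25620 + 10493243/342) = 1/(1731203/342) = 342/1731203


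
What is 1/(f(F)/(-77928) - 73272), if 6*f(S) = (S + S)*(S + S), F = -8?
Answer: -29223/2141227672 ≈ -1.3648e-5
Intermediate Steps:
f(S) = 2*S²/3 (f(S) = ((S + S)*(S + S))/6 = ((2*S)*(2*S))/6 = (4*S²)/6 = 2*S²/3)
1/(f(F)/(-77928) - 73272) = 1/(((⅔)*(-8)²)/(-77928) - 73272) = 1/(((⅔)*64)*(-1/77928) - 73272) = 1/((128/3)*(-1/77928) - 73272) = 1/(-16/29223 - 73272) = 1/(-2141227672/29223) = -29223/2141227672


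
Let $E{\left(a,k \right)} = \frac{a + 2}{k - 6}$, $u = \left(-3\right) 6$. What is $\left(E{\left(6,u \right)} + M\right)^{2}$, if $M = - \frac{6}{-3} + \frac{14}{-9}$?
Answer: $\frac{1}{81} \approx 0.012346$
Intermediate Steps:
$u = -18$
$E{\left(a,k \right)} = \frac{2 + a}{-6 + k}$
$M = \frac{4}{9}$ ($M = \left(-6\right) \left(- \frac{1}{3}\right) + 14 \left(- \frac{1}{9}\right) = 2 - \frac{14}{9} = \frac{4}{9} \approx 0.44444$)
$\left(E{\left(6,u \right)} + M\right)^{2} = \left(\frac{2 + 6}{-6 - 18} + \frac{4}{9}\right)^{2} = \left(\frac{1}{-24} \cdot 8 + \frac{4}{9}\right)^{2} = \left(\left(- \frac{1}{24}\right) 8 + \frac{4}{9}\right)^{2} = \left(- \frac{1}{3} + \frac{4}{9}\right)^{2} = \left(\frac{1}{9}\right)^{2} = \frac{1}{81}$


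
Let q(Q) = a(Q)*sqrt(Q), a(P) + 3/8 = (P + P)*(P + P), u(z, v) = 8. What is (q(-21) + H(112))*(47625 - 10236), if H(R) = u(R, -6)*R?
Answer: 33500544 + 527521401*I*sqrt(21)/8 ≈ 3.3501e+7 + 3.0218e+8*I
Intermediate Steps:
a(P) = -3/8 + 4*P**2 (a(P) = -3/8 + (P + P)*(P + P) = -3/8 + (2*P)*(2*P) = -3/8 + 4*P**2)
H(R) = 8*R
q(Q) = sqrt(Q)*(-3/8 + 4*Q**2) (q(Q) = (-3/8 + 4*Q**2)*sqrt(Q) = sqrt(Q)*(-3/8 + 4*Q**2))
(q(-21) + H(112))*(47625 - 10236) = (sqrt(-21)*(-3 + 32*(-21)**2)/8 + 8*112)*(47625 - 10236) = ((I*sqrt(21))*(-3 + 32*441)/8 + 896)*37389 = ((I*sqrt(21))*(-3 + 14112)/8 + 896)*37389 = ((1/8)*(I*sqrt(21))*14109 + 896)*37389 = (14109*I*sqrt(21)/8 + 896)*37389 = (896 + 14109*I*sqrt(21)/8)*37389 = 33500544 + 527521401*I*sqrt(21)/8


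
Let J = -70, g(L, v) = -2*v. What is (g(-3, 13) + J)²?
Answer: 9216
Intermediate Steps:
(g(-3, 13) + J)² = (-2*13 - 70)² = (-26 - 70)² = (-96)² = 9216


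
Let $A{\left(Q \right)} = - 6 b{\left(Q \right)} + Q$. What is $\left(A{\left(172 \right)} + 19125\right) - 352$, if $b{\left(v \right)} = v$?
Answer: $17913$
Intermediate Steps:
$A{\left(Q \right)} = - 5 Q$ ($A{\left(Q \right)} = - 6 Q + Q = - 5 Q$)
$\left(A{\left(172 \right)} + 19125\right) - 352 = \left(\left(-5\right) 172 + 19125\right) - 352 = \left(-860 + 19125\right) - 352 = 18265 - 352 = 17913$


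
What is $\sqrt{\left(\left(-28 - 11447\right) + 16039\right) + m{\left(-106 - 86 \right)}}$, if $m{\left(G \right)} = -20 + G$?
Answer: $16 \sqrt{17} \approx 65.97$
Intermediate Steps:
$\sqrt{\left(\left(-28 - 11447\right) + 16039\right) + m{\left(-106 - 86 \right)}} = \sqrt{\left(\left(-28 - 11447\right) + 16039\right) - 212} = \sqrt{\left(-11475 + 16039\right) - 212} = \sqrt{4564 - 212} = \sqrt{4352} = 16 \sqrt{17}$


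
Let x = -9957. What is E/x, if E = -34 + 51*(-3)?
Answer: 187/9957 ≈ 0.018781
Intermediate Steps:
E = -187 (E = -34 - 153 = -187)
E/x = -187/(-9957) = -187*(-1/9957) = 187/9957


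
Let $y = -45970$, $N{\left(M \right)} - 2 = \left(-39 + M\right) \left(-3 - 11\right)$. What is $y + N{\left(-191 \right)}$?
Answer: $-42748$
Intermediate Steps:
$N{\left(M \right)} = 548 - 14 M$ ($N{\left(M \right)} = 2 + \left(-39 + M\right) \left(-3 - 11\right) = 2 + \left(-39 + M\right) \left(-14\right) = 2 - \left(-546 + 14 M\right) = 548 - 14 M$)
$y + N{\left(-191 \right)} = -45970 + \left(548 - -2674\right) = -45970 + \left(548 + 2674\right) = -45970 + 3222 = -42748$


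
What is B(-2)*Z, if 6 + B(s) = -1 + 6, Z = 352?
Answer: -352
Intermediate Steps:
B(s) = -1 (B(s) = -6 + (-1 + 6) = -6 + 5 = -1)
B(-2)*Z = -1*352 = -352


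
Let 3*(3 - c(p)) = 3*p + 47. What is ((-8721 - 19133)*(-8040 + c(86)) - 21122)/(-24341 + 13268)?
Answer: -680019898/33219 ≈ -20471.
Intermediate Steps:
c(p) = -38/3 - p (c(p) = 3 - (3*p + 47)/3 = 3 - (47 + 3*p)/3 = 3 + (-47/3 - p) = -38/3 - p)
((-8721 - 19133)*(-8040 + c(86)) - 21122)/(-24341 + 13268) = ((-8721 - 19133)*(-8040 + (-38/3 - 1*86)) - 21122)/(-24341 + 13268) = (-27854*(-8040 + (-38/3 - 86)) - 21122)/(-11073) = (-27854*(-8040 - 296/3) - 21122)*(-1/11073) = (-27854*(-24416/3) - 21122)*(-1/11073) = (680083264/3 - 21122)*(-1/11073) = (680019898/3)*(-1/11073) = -680019898/33219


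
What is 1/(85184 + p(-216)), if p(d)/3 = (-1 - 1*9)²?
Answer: 1/85484 ≈ 1.1698e-5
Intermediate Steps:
p(d) = 300 (p(d) = 3*(-1 - 1*9)² = 3*(-1 - 9)² = 3*(-10)² = 3*100 = 300)
1/(85184 + p(-216)) = 1/(85184 + 300) = 1/85484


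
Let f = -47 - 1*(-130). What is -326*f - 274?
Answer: -27332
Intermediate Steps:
f = 83 (f = -47 + 130 = 83)
-326*f - 274 = -326*83 - 274 = -27058 - 274 = -27332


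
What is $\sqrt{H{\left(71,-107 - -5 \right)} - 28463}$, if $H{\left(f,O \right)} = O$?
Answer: $i \sqrt{28565} \approx 169.01 i$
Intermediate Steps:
$\sqrt{H{\left(71,-107 - -5 \right)} - 28463} = \sqrt{\left(-107 - -5\right) - 28463} = \sqrt{\left(-107 + 5\right) - 28463} = \sqrt{-102 - 28463} = \sqrt{-28565} = i \sqrt{28565}$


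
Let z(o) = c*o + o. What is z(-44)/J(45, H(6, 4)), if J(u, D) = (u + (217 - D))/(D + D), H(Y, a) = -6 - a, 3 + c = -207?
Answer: -11495/17 ≈ -676.18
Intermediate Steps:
c = -210 (c = -3 - 207 = -210)
z(o) = -209*o (z(o) = -210*o + o = -209*o)
J(u, D) = (217 + u - D)/(2*D) (J(u, D) = (217 + u - D)/((2*D)) = (217 + u - D)*(1/(2*D)) = (217 + u - D)/(2*D))
z(-44)/J(45, H(6, 4)) = (-209*(-44))/(((217 + 45 - (-6 - 1*4))/(2*(-6 - 1*4)))) = 9196/(((217 + 45 - (-6 - 4))/(2*(-6 - 4)))) = 9196/(((½)*(217 + 45 - 1*(-10))/(-10))) = 9196/(((½)*(-⅒)*(217 + 45 + 10))) = 9196/(((½)*(-⅒)*272)) = 9196/(-68/5) = 9196*(-5/68) = -11495/17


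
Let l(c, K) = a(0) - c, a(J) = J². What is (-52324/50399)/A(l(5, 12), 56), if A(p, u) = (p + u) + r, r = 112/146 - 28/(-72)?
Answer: -68753736/3453994667 ≈ -0.019906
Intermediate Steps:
l(c, K) = -c (l(c, K) = 0² - c = 0 - c = -c)
r = 1519/1314 (r = 112*(1/146) - 28*(-1/72) = 56/73 + 7/18 = 1519/1314 ≈ 1.1560)
A(p, u) = 1519/1314 + p + u (A(p, u) = (p + u) + 1519/1314 = 1519/1314 + p + u)
(-52324/50399)/A(l(5, 12), 56) = (-52324/50399)/(1519/1314 - 1*5 + 56) = (-52324*1/50399)/(1519/1314 - 5 + 56) = -52324/(50399*68533/1314) = -52324/50399*1314/68533 = -68753736/3453994667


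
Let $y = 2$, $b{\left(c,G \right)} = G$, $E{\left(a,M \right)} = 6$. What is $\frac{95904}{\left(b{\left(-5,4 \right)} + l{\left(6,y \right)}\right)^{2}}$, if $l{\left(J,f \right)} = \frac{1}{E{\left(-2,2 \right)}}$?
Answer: $\frac{3452544}{625} \approx 5524.1$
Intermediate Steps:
$l{\left(J,f \right)} = \frac{1}{6}$
$\frac{95904}{\left(b{\left(-5,4 \right)} + l{\left(6,y \right)}\right)^{2}} = \frac{95904}{\left(4 + \frac{1}{6}\right)^{2}} = \frac{95904}{\left(\frac{25}{6}\right)^{2}} = \frac{95904}{\frac{625}{36}} = 95904 \cdot \frac{36}{625} = \frac{3452544}{625}$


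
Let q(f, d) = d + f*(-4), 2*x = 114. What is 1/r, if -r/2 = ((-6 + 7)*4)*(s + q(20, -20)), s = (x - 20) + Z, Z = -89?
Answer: 1/1216 ≈ 0.00082237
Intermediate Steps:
x = 57 (x = (½)*114 = 57)
s = -52 (s = (57 - 20) - 89 = 37 - 89 = -52)
q(f, d) = d - 4*f
r = 1216 (r = -2*(-6 + 7)*4*(-52 + (-20 - 4*20)) = -2*1*4*(-52 + (-20 - 80)) = -8*(-52 - 100) = -8*(-152) = -2*(-608) = 1216)
1/r = 1/1216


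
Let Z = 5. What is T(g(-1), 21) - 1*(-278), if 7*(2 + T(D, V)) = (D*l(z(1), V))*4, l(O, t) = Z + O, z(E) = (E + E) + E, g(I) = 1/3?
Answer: 5828/21 ≈ 277.52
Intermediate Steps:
g(I) = ⅓
z(E) = 3*E (z(E) = 2*E + E = 3*E)
l(O, t) = 5 + O
T(D, V) = -2 + 32*D/7 (T(D, V) = -2 + ((D*(5 + 3*1))*4)/7 = -2 + ((D*(5 + 3))*4)/7 = -2 + ((D*8)*4)/7 = -2 + ((8*D)*4)/7 = -2 + (32*D)/7 = -2 + 32*D/7)
T(g(-1), 21) - 1*(-278) = (-2 + (32/7)*(⅓)) - 1*(-278) = (-2 + 32/21) + 278 = -10/21 + 278 = 5828/21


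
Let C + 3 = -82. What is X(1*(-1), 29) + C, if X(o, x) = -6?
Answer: -91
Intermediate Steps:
C = -85 (C = -3 - 82 = -85)
X(1*(-1), 29) + C = -6 - 85 = -91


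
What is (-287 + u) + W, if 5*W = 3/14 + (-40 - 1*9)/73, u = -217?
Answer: -2575907/5110 ≈ -504.09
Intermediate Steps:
W = -467/5110 (W = (3/14 + (-40 - 1*9)/73)/5 = (3*(1/14) + (-40 - 9)*(1/73))/5 = (3/14 - 49*1/73)/5 = (3/14 - 49/73)/5 = (⅕)*(-467/1022) = -467/5110 ≈ -0.091389)
(-287 + u) + W = (-287 - 217) - 467/5110 = -504 - 467/5110 = -2575907/5110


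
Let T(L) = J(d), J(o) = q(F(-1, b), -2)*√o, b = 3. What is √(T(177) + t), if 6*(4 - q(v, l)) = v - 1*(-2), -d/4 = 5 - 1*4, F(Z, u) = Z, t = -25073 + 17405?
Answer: √(-69012 + 69*I)/3 ≈ 0.043776 + 87.567*I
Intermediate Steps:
t = -7668
d = -4 (d = -4*(5 - 1*4) = -4*(5 - 4) = -4*1 = -4)
q(v, l) = 11/3 - v/6 (q(v, l) = 4 - (v - 1*(-2))/6 = 4 - (v + 2)/6 = 4 - (2 + v)/6 = 4 + (-⅓ - v/6) = 11/3 - v/6)
J(o) = 23*√o/6 (J(o) = (11/3 - ⅙*(-1))*√o = (11/3 + ⅙)*√o = 23*√o/6)
T(L) = 23*I/3 (T(L) = 23*√(-4)/6 = 23*(2*I)/6 = 23*I/3)
√(T(177) + t) = √(23*I/3 - 7668) = √(-7668 + 23*I/3)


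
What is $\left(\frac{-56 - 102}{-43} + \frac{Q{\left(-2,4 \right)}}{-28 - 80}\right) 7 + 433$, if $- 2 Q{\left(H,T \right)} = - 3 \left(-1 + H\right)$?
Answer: $\frac{473701}{1032} \approx 459.01$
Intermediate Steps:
$Q{\left(H,T \right)} = - \frac{3}{2} + \frac{3 H}{2}$ ($Q{\left(H,T \right)} = - \frac{\left(-3\right) \left(-1 + H\right)}{2} = - \frac{3 - 3 H}{2} = - \frac{3}{2} + \frac{3 H}{2}$)
$\left(\frac{-56 - 102}{-43} + \frac{Q{\left(-2,4 \right)}}{-28 - 80}\right) 7 + 433 = \left(\frac{-56 - 102}{-43} + \frac{- \frac{3}{2} + \frac{3}{2} \left(-2\right)}{-28 - 80}\right) 7 + 433 = \left(\left(-56 - 102\right) \left(- \frac{1}{43}\right) + \frac{- \frac{3}{2} - 3}{-28 - 80}\right) 7 + 433 = \left(\left(-158\right) \left(- \frac{1}{43}\right) - \frac{9}{2 \left(-108\right)}\right) 7 + 433 = \left(\frac{158}{43} - - \frac{1}{24}\right) 7 + 433 = \left(\frac{158}{43} + \frac{1}{24}\right) 7 + 433 = \frac{3835}{1032} \cdot 7 + 433 = \frac{26845}{1032} + 433 = \frac{473701}{1032}$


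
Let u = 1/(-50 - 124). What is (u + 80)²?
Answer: 193738561/30276 ≈ 6399.1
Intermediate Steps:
u = -1/174 (u = 1/(-174) = -1/174 ≈ -0.0057471)
(u + 80)² = (-1/174 + 80)² = (13919/174)² = 193738561/30276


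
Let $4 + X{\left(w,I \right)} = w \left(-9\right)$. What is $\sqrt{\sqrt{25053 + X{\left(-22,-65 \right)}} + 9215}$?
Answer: $\sqrt{9215 + \sqrt{25247}} \approx 96.819$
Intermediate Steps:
$X{\left(w,I \right)} = -4 - 9 w$ ($X{\left(w,I \right)} = -4 + w \left(-9\right) = -4 - 9 w$)
$\sqrt{\sqrt{25053 + X{\left(-22,-65 \right)}} + 9215} = \sqrt{\sqrt{25053 - -194} + 9215} = \sqrt{\sqrt{25053 + \left(-4 + 198\right)} + 9215} = \sqrt{\sqrt{25053 + 194} + 9215} = \sqrt{\sqrt{25247} + 9215} = \sqrt{9215 + \sqrt{25247}}$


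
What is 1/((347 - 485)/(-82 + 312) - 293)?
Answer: -5/1468 ≈ -0.0034060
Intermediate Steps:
1/((347 - 485)/(-82 + 312) - 293) = 1/(-138/230 - 293) = 1/(-138*1/230 - 293) = 1/(-3/5 - 293) = 1/(-1468/5) = -5/1468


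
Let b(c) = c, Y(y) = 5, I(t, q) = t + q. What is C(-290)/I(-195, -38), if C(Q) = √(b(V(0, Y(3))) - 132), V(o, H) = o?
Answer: -2*I*√33/233 ≈ -0.04931*I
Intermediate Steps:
I(t, q) = q + t
C(Q) = 2*I*√33 (C(Q) = √(0 - 132) = √(-132) = 2*I*√33)
C(-290)/I(-195, -38) = (2*I*√33)/(-38 - 195) = (2*I*√33)/(-233) = (2*I*√33)*(-1/233) = -2*I*√33/233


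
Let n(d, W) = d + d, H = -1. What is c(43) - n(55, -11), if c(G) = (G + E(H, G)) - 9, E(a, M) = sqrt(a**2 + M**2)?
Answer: -76 + 5*sqrt(74) ≈ -32.988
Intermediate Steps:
E(a, M) = sqrt(M**2 + a**2)
n(d, W) = 2*d
c(G) = -9 + G + sqrt(1 + G**2) (c(G) = (G + sqrt(G**2 + (-1)**2)) - 9 = (G + sqrt(G**2 + 1)) - 9 = (G + sqrt(1 + G**2)) - 9 = -9 + G + sqrt(1 + G**2))
c(43) - n(55, -11) = (-9 + 43 + sqrt(1 + 43**2)) - 2*55 = (-9 + 43 + sqrt(1 + 1849)) - 1*110 = (-9 + 43 + sqrt(1850)) - 110 = (-9 + 43 + 5*sqrt(74)) - 110 = (34 + 5*sqrt(74)) - 110 = -76 + 5*sqrt(74)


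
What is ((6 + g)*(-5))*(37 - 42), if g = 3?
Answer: 225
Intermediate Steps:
((6 + g)*(-5))*(37 - 42) = ((6 + 3)*(-5))*(37 - 42) = (9*(-5))*(-5) = -45*(-5) = 225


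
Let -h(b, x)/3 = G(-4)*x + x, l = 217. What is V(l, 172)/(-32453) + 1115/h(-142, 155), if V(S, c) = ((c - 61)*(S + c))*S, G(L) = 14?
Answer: -13078168004/45271935 ≈ -288.88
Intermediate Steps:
h(b, x) = -45*x (h(b, x) = -3*(14*x + x) = -45*x)
V(S, c) = S*(-61 + c)*(S + c) (V(S, c) = ((-61 + c)*(S + c))*S = S*(-61 + c)*(S + c))
V(l, 172)/(-32453) + 1115/h(-142, 155) = (217*(172**2 - 61*217 - 61*172 + 217*172))/(-32453) + 1115/((-45*155)) = (217*(29584 - 13237 - 10492 + 37324))*(-1/32453) + 1115/(-6975) = (217*43179)*(-1/32453) + 1115*(-1/6975) = 9369843*(-1/32453) - 223/1395 = -9369843/32453 - 223/1395 = -13078168004/45271935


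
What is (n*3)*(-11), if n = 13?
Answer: -429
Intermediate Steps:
(n*3)*(-11) = (13*3)*(-11) = 39*(-11) = -429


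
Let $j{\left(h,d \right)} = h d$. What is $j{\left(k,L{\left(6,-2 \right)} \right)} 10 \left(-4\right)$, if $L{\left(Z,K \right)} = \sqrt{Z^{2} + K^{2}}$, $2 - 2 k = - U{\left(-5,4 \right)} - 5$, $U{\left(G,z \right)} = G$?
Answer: $- 80 \sqrt{10} \approx -252.98$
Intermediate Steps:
$k = 1$ ($k = 1 - \frac{\left(-1\right) \left(-5\right) - 5}{2} = 1 - \frac{5 - 5}{2} = 1 - 0 = 1 + 0 = 1$)
$L{\left(Z,K \right)} = \sqrt{K^{2} + Z^{2}}$
$j{\left(h,d \right)} = d h$
$j{\left(k,L{\left(6,-2 \right)} \right)} 10 \left(-4\right) = \sqrt{\left(-2\right)^{2} + 6^{2}} \cdot 1 \cdot 10 \left(-4\right) = \sqrt{4 + 36} \cdot 1 \left(-40\right) = \sqrt{40} \cdot 1 \left(-40\right) = 2 \sqrt{10} \cdot 1 \left(-40\right) = 2 \sqrt{10} \left(-40\right) = - 80 \sqrt{10}$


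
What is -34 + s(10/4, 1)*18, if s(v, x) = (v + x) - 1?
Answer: 11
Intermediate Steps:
s(v, x) = -1 + v + x
-34 + s(10/4, 1)*18 = -34 + (-1 + 10/4 + 1)*18 = -34 + (-1 + 10*(1/4) + 1)*18 = -34 + (-1 + 5/2 + 1)*18 = -34 + (5/2)*18 = -34 + 45 = 11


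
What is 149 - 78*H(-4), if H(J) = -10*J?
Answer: -2971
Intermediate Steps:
149 - 78*H(-4) = 149 - (-780)*(-4) = 149 - 78*40 = 149 - 3120 = -2971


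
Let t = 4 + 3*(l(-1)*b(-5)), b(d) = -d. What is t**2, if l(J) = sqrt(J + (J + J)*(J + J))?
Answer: 691 + 120*sqrt(3) ≈ 898.85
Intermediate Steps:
l(J) = sqrt(J + 4*J**2) (l(J) = sqrt(J + (2*J)*(2*J)) = sqrt(J + 4*J**2))
t = 4 + 15*sqrt(3) (t = 4 + 3*(sqrt(-(1 + 4*(-1)))*(-1*(-5))) = 4 + 3*(sqrt(-(1 - 4))*5) = 4 + 3*(sqrt(-1*(-3))*5) = 4 + 3*(sqrt(3)*5) = 4 + 3*(5*sqrt(3)) = 4 + 15*sqrt(3) ≈ 29.981)
t**2 = (4 + 15*sqrt(3))**2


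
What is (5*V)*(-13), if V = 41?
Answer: -2665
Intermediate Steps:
(5*V)*(-13) = (5*41)*(-13) = 205*(-13) = -2665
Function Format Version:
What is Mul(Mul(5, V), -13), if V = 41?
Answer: -2665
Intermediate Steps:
Mul(Mul(5, V), -13) = Mul(Mul(5, 41), -13) = Mul(205, -13) = -2665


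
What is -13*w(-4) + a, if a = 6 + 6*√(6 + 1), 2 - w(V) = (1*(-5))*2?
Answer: -150 + 6*√7 ≈ -134.13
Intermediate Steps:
w(V) = 12 (w(V) = 2 - 1*(-5)*2 = 2 - (-5)*2 = 2 - 1*(-10) = 2 + 10 = 12)
a = 6 + 6*√7 ≈ 21.875
-13*w(-4) + a = -13*12 + (6 + 6*√7) = -156 + (6 + 6*√7) = -150 + 6*√7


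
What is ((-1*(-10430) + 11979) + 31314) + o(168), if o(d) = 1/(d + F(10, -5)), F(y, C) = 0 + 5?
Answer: 9294080/173 ≈ 53723.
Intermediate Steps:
F(y, C) = 5
o(d) = 1/(5 + d) (o(d) = 1/(d + 5) = 1/(5 + d))
((-1*(-10430) + 11979) + 31314) + o(168) = ((-1*(-10430) + 11979) + 31314) + 1/(5 + 168) = ((10430 + 11979) + 31314) + 1/173 = (22409 + 31314) + 1/173 = 53723 + 1/173 = 9294080/173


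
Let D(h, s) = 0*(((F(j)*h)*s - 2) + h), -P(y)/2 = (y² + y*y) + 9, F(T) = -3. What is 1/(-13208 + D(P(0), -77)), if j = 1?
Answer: -1/13208 ≈ -7.5712e-5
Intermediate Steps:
P(y) = -18 - 4*y² (P(y) = -2*((y² + y*y) + 9) = -2*((y² + y²) + 9) = -2*(2*y² + 9) = -2*(9 + 2*y²) = -18 - 4*y²)
D(h, s) = 0 (D(h, s) = 0*(((-3*h)*s - 2) + h) = 0*((-3*h*s - 2) + h) = 0*((-2 - 3*h*s) + h) = 0*(-2 + h - 3*h*s) = 0)
1/(-13208 + D(P(0), -77)) = 1/(-13208 + 0) = 1/(-13208) = -1/13208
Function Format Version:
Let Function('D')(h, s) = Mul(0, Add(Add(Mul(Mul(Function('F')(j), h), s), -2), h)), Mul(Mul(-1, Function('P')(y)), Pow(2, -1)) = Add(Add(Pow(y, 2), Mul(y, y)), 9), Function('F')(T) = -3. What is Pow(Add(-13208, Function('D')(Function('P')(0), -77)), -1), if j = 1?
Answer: Rational(-1, 13208) ≈ -7.5712e-5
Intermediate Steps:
Function('P')(y) = Add(-18, Mul(-4, Pow(y, 2))) (Function('P')(y) = Mul(-2, Add(Add(Pow(y, 2), Mul(y, y)), 9)) = Mul(-2, Add(Add(Pow(y, 2), Pow(y, 2)), 9)) = Mul(-2, Add(Mul(2, Pow(y, 2)), 9)) = Mul(-2, Add(9, Mul(2, Pow(y, 2)))) = Add(-18, Mul(-4, Pow(y, 2))))
Function('D')(h, s) = 0 (Function('D')(h, s) = Mul(0, Add(Add(Mul(Mul(-3, h), s), -2), h)) = Mul(0, Add(Add(Mul(-3, h, s), -2), h)) = Mul(0, Add(Add(-2, Mul(-3, h, s)), h)) = Mul(0, Add(-2, h, Mul(-3, h, s))) = 0)
Pow(Add(-13208, Function('D')(Function('P')(0), -77)), -1) = Pow(Add(-13208, 0), -1) = Pow(-13208, -1) = Rational(-1, 13208)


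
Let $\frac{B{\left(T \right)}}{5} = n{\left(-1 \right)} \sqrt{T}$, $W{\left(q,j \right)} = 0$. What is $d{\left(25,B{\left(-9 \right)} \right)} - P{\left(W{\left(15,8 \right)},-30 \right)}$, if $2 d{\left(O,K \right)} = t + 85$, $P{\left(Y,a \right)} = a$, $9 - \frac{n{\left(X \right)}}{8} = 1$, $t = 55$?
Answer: $100$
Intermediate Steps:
$n{\left(X \right)} = 64$ ($n{\left(X \right)} = 72 - 8 = 64$)
$B{\left(T \right)} = 320 \sqrt{T}$ ($B{\left(T \right)} = 5 \cdot 64 \sqrt{T} = 320 \sqrt{T}$)
$d{\left(O,K \right)} = 70$ ($d{\left(O,K \right)} = \frac{55 + 85}{2} = \frac{1}{2} \cdot 140 = 70$)
$d{\left(25,B{\left(-9 \right)} \right)} - P{\left(W{\left(15,8 \right)},-30 \right)} = 70 - -30 = 70 + 30 = 100$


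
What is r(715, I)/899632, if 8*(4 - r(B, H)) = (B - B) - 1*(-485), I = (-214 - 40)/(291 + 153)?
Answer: -453/7197056 ≈ -6.2942e-5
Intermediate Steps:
I = -127/222 (I = -254/444 = -254*1/444 = -127/222 ≈ -0.57207)
r(B, H) = -453/8 (r(B, H) = 4 - ((B - B) - 1*(-485))/8 = 4 - (0 + 485)/8 = 4 - ⅛*485 = 4 - 485/8 = -453/8)
r(715, I)/899632 = -453/8/899632 = -453/8*1/899632 = -453/7197056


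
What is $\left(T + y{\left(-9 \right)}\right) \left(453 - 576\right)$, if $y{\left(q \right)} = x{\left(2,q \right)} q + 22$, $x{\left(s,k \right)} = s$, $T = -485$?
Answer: $59163$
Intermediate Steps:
$y{\left(q \right)} = 22 + 2 q$ ($y{\left(q \right)} = 2 q + 22 = 22 + 2 q$)
$\left(T + y{\left(-9 \right)}\right) \left(453 - 576\right) = \left(-485 + \left(22 + 2 \left(-9\right)\right)\right) \left(453 - 576\right) = \left(-485 + \left(22 - 18\right)\right) \left(453 - 576\right) = \left(-485 + 4\right) \left(-123\right) = \left(-481\right) \left(-123\right) = 59163$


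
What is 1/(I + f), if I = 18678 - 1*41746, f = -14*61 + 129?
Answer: -1/23793 ≈ -4.2029e-5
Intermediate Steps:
f = -725 (f = -854 + 129 = -725)
I = -23068 (I = 18678 - 41746 = -23068)
1/(I + f) = 1/(-23068 - 725) = 1/(-23793) = -1/23793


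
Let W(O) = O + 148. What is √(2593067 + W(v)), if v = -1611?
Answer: 6*√71989 ≈ 1609.8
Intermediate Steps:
W(O) = 148 + O
√(2593067 + W(v)) = √(2593067 + (148 - 1611)) = √(2593067 - 1463) = √2591604 = 6*√71989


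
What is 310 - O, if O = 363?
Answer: -53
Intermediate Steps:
310 - O = 310 - 1*363 = 310 - 363 = -53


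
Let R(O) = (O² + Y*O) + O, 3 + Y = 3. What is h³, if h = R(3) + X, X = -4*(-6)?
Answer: 46656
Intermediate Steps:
Y = 0 (Y = -3 + 3 = 0)
X = 24
R(O) = O + O² (R(O) = (O² + 0*O) + O = (O² + 0) + O = O² + O = O + O²)
h = 36 (h = 3*(1 + 3) + 24 = 3*4 + 24 = 12 + 24 = 36)
h³ = 36³ = 46656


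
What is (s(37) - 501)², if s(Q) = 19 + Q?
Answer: 198025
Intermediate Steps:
(s(37) - 501)² = ((19 + 37) - 501)² = (56 - 501)² = (-445)² = 198025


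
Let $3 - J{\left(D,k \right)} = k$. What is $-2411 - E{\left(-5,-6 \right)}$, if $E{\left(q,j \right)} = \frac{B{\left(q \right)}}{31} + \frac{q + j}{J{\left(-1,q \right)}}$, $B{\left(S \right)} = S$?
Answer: $- \frac{597547}{248} \approx -2409.5$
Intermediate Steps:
$J{\left(D,k \right)} = 3 - k$
$E{\left(q,j \right)} = \frac{q}{31} + \frac{j + q}{3 - q}$ ($E{\left(q,j \right)} = \frac{q}{31} + \frac{q + j}{3 - q} = q \frac{1}{31} + \frac{j + q}{3 - q} = \frac{q}{31} + \frac{j + q}{3 - q}$)
$-2411 - E{\left(-5,-6 \right)} = -2411 - \frac{\left(-5\right)^{2} - -170 - -186}{31 \left(-3 - 5\right)} = -2411 - \frac{25 + 170 + 186}{31 \left(-8\right)} = -2411 - \frac{1}{31} \left(- \frac{1}{8}\right) 381 = -2411 - - \frac{381}{248} = -2411 + \frac{381}{248} = - \frac{597547}{248}$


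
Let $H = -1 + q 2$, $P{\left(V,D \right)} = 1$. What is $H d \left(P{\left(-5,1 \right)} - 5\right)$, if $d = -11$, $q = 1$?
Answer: $44$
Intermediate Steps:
$H = 1$ ($H = -1 + 1 \cdot 2 = -1 + 2 = 1$)
$H d \left(P{\left(-5,1 \right)} - 5\right) = 1 \left(- 11 \left(1 - 5\right)\right) = 1 \left(\left(-11\right) \left(-4\right)\right) = 1 \cdot 44 = 44$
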